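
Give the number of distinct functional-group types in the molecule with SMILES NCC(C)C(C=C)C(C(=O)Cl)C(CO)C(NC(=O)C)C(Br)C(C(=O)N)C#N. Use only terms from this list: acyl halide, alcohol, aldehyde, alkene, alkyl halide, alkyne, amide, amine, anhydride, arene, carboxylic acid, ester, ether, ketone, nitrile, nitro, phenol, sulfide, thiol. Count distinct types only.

7

–NH2 on an sp³ carbon with no adjacent C=O → amine.
pendant –CH=CH2: C=C double bond → alkene.
pendant –C(=O)X: carbonyl C bonded to C and halogen → acyl halide.
pendant –CH2OH on an sp³ backbone C → alcohol.
pendant –NHC(=O)CH3: N bonded to a carbonyl → amide (not amine).
halogen on an sp³ carbon → alkyl halide.
pendant –CONH2: carbonyl C bonded to C and N → amide.
–C≡N: carbon triple-bonded to nitrogen → nitrile.
Distinct types present: acyl halide, alcohol, alkene, alkyl halide, amide, amine, nitrile.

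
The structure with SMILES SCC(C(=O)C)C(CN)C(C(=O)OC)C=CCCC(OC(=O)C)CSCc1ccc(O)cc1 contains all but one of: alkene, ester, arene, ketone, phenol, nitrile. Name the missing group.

nitrile

ester: present (CH(COOCH3) — pendant –COOCH3: carbonyl C bonded to C and –OCH3 → ester).
phenol: present (C6H4OH — –OH attached directly to an aromatic ring → phenol (not alcohol); the ring itself is an arene).
alkene: present (CH=CH — C=C double bond → alkene).
arene: present (C6H4OH — –OH attached directly to an aromatic ring → phenol (not alcohol); the ring itself is an arene).
ketone: present (CH(COCH3) — pendant –COCH3: carbonyl C bonded to two carbons → ketone).
nitrile: no segment matches this pattern.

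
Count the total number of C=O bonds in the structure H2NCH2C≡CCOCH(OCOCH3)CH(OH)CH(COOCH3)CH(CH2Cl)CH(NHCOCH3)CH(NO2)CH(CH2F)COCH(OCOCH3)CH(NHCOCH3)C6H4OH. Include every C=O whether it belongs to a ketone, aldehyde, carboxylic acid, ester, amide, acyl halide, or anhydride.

CO: ketone, 1 C=O (running total 1).
CH(OCOCH3): ester, 1 C=O (running total 2).
CH(COOCH3): ester, 1 C=O (running total 3).
CH(NHCOCH3): amide, 1 C=O (running total 4).
CO: ketone, 1 C=O (running total 5).
CH(OCOCH3): ester, 1 C=O (running total 6).
CH(NHCOCH3): amide, 1 C=O (running total 7).

7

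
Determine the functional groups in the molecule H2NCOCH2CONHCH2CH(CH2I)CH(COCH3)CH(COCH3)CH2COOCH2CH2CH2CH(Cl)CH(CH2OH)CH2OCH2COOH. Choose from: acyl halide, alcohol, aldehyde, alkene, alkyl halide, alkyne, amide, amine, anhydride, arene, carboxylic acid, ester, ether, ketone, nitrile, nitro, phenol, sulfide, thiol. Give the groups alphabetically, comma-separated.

Working along the chain:
  H2NCO: –C(=O)NH2: carbonyl C bonded to C and to N → amide (the N is not a separate amine).
  CH2CONHCH2: –C(=O)–N– linkage → amide (the N is not an amine).
  CH(CH2I): pendant –CH2X: halogen on sp³ carbon → alkyl halide.
  CH(COCH3): pendant –COCH3: carbonyl C bonded to two carbons → ketone.
  CH(COCH3): pendant –COCH3: carbonyl C bonded to two carbons → ketone.
  CH2COOCH2: –C(=O)–O–C with C on the carbonyl side → ester.
  CH(Cl): halogen on an sp³ carbon → alkyl halide.
  CH(CH2OH): pendant –CH2OH on an sp³ backbone C → alcohol.
  CH2OCH2: C–O–C with sp³ carbons on both sides and no adjacent C=O → ether.
  COOH: –COOH: carbonyl C bonded to –OH and C → carboxylic acid (the –OH is not a separate alcohol).

alcohol, alkyl halide, amide, carboxylic acid, ester, ether, ketone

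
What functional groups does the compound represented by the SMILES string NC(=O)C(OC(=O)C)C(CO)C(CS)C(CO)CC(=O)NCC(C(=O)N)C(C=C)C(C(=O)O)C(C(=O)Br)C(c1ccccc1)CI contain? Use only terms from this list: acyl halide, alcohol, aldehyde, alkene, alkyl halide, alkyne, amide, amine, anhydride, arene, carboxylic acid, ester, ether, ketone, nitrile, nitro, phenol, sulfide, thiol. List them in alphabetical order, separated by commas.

acyl halide, alcohol, alkene, alkyl halide, amide, arene, carboxylic acid, ester, thiol

Working along the chain:
  H2NCO: –C(=O)NH2: carbonyl C bonded to C and to N → amide (the N is not a separate amine).
  CH(OCOCH3): pendant –OC(=O)CH3: an acyloxy group → ester.
  CH(CH2OH): pendant –CH2OH on an sp³ backbone C → alcohol.
  CH(CH2SH): pendant –CH2SH → thiol.
  CH(CH2OH): pendant –CH2OH on an sp³ backbone C → alcohol.
  CH2CONHCH2: –C(=O)–N– linkage → amide (the N is not an amine).
  CH(CONH2): pendant –CONH2: carbonyl C bonded to C and N → amide.
  CH(CH=CH2): pendant –CH=CH2: C=C double bond → alkene.
  CH(COOH): pendant –COOH: carbonyl C bonded to C and –OH → carboxylic acid.
  CH(COBr): pendant –C(=O)X: carbonyl C bonded to C and halogen → acyl halide.
  CH(C6H5): pendant –C6H5: benzene ring → arene.
  CH2I: halogen on an sp³ carbon → alkyl halide.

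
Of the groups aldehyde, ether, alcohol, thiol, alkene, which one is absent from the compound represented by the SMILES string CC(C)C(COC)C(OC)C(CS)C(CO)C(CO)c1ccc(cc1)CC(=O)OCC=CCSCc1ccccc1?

aldehyde

alcohol: present (CH(CH2OH) — pendant –CH2OH on an sp³ backbone C → alcohol).
ether: present (CH(CH2OCH3) — pendant –CH2OCH3: C–O–C linkage → ether).
thiol: present (CH(CH2SH) — pendant –CH2SH → thiol).
alkene: present (CH=CH — C=C double bond → alkene).
aldehyde: no segment matches this pattern.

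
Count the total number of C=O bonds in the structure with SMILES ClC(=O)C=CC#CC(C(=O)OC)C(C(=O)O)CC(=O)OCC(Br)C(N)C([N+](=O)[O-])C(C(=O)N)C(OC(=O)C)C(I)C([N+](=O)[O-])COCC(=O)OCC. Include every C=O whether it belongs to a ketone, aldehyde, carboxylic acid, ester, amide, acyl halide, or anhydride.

7

ClCO: acyl halide, 1 C=O (running total 1).
CH(COOCH3): ester, 1 C=O (running total 2).
CH(COOH): carboxylic acid, 1 C=O (running total 3).
CH2COOCH2: ester, 1 C=O (running total 4).
CH(CONH2): amide, 1 C=O (running total 5).
CH(OCOCH3): ester, 1 C=O (running total 6).
COOCH2CH3: ester, 1 C=O (running total 7).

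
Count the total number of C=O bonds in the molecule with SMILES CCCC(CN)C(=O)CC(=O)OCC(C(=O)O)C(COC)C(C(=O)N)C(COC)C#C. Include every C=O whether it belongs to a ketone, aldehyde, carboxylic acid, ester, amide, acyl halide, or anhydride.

CO: ketone, 1 C=O (running total 1).
CH2COOCH2: ester, 1 C=O (running total 2).
CH(COOH): carboxylic acid, 1 C=O (running total 3).
CH(CONH2): amide, 1 C=O (running total 4).

4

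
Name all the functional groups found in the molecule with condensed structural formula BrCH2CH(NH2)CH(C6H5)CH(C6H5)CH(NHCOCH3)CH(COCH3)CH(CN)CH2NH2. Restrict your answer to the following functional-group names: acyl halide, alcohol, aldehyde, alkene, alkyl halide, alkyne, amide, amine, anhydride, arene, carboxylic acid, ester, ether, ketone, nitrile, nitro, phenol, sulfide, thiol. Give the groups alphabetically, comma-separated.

Working along the chain:
  BrCH2: halogen on an sp³ carbon → alkyl halide.
  CH(NH2): –NH2 on an sp³ carbon with no adjacent C=O → amine.
  CH(C6H5): pendant –C6H5: benzene ring → arene.
  CH(C6H5): pendant –C6H5: benzene ring → arene.
  CH(NHCOCH3): pendant –NHC(=O)CH3: N bonded to a carbonyl → amide (not amine).
  CH(COCH3): pendant –COCH3: carbonyl C bonded to two carbons → ketone.
  CH(CN): pendant –C≡N: nitrile.
  CH2NH2: –NH2 on an sp³ carbon with no adjacent C=O → amine.

alkyl halide, amide, amine, arene, ketone, nitrile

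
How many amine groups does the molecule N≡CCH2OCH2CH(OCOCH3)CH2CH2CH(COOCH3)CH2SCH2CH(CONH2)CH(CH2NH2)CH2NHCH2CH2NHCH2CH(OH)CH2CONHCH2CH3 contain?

Reading the structure from left to right:
  N≡C: N≡C–: carbon triple-bonded to nitrogen → nitrile.
  CH2OCH2: C–O–C with sp³ carbons on both sides and no adjacent C=O → ether.
  CH(OCOCH3): pendant –OC(=O)CH3: an acyloxy group → ester.
  CH(COOCH3): pendant –COOCH3: carbonyl C bonded to C and –OCH3 → ester.
  CH2SCH2: C–S–C linkage → sulfide (thioether).
  CH(CONH2): pendant –CONH2: carbonyl C bonded to C and N → amide.
  CH(CH2NH2): pendant –CH2NH2: N on sp³ C, no adjacent C=O → amine.
  CH2NHCH2: C–N–C with sp³ carbons and no adjacent C=O → amine (secondary).
  CH2NHCH2: C–N–C with sp³ carbons and no adjacent C=O → amine (secondary).
  CH(OH): –OH on an sp³ carbon → alcohol (secondary).
  CH2CONHCH2: –C(=O)–N– linkage → amide (the N is not an amine).
Amine appears at: CH(CH2NH2), CH2NHCH2, CH2NHCH2 → 3.

3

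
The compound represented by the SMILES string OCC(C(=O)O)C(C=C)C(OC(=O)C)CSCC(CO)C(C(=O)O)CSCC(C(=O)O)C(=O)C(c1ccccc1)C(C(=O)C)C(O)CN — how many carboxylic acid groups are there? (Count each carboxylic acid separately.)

Taking each segment in turn:
  HOCH2: HO– on an sp³ carbon → alcohol.
  CH(COOH): pendant –COOH: carbonyl C bonded to C and –OH → carboxylic acid.
  CH(CH=CH2): pendant –CH=CH2: C=C double bond → alkene.
  CH(OCOCH3): pendant –OC(=O)CH3: an acyloxy group → ester.
  CH2SCH2: C–S–C linkage → sulfide (thioether).
  CH(CH2OH): pendant –CH2OH on an sp³ backbone C → alcohol.
  CH(COOH): pendant –COOH: carbonyl C bonded to C and –OH → carboxylic acid.
  CH2SCH2: C–S–C linkage → sulfide (thioether).
  CH(COOH): pendant –COOH: carbonyl C bonded to C and –OH → carboxylic acid.
  CO: –C(=O)– with carbon on both sides → ketone.
  CH(C6H5): pendant –C6H5: benzene ring → arene.
  CH(COCH3): pendant –COCH3: carbonyl C bonded to two carbons → ketone.
  CH(OH): –OH on an sp³ carbon → alcohol (secondary).
  CH2NH2: –NH2 on an sp³ carbon with no adjacent C=O → amine.
Carboxylic acid appears at: CH(COOH), CH(COOH), CH(COOH) → 3.

3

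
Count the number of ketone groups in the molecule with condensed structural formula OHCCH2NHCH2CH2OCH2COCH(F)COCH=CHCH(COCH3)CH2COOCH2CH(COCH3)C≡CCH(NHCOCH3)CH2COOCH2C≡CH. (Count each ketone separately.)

4

terminal –CHO: carbonyl C bonded to H and C → aldehyde.
C–N–C with sp³ carbons and no adjacent C=O → amine (secondary).
C–O–C with sp³ carbons on both sides and no adjacent C=O → ether.
–C(=O)– with carbon on both sides → ketone.
halogen on an sp³ carbon → alkyl halide.
–C(=O)– with carbon on both sides → ketone.
C=C double bond → alkene.
pendant –COCH3: carbonyl C bonded to two carbons → ketone.
–C(=O)–O–C with C on the carbonyl side → ester.
pendant –COCH3: carbonyl C bonded to two carbons → ketone.
C≡C triple bond → alkyne.
pendant –NHC(=O)CH3: N bonded to a carbonyl → amide (not amine).
–C(=O)–O–C with C on the carbonyl side → ester.
C≡C triple bond → alkyne.
Ketone appears at: CO, CO, CH(COCH3), CH(COCH3) → 4.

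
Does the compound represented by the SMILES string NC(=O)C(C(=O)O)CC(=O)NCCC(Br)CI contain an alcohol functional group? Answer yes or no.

no

Reading the structure from left to right:
  H2NCO: –C(=O)NH2: carbonyl C bonded to C and to N → amide (the N is not a separate amine).
  CH(COOH): pendant –COOH: carbonyl C bonded to C and –OH → carboxylic acid.
  CH2CONHCH2: –C(=O)–N– linkage → amide (the N is not an amine).
  CH(Br): halogen on an sp³ carbon → alkyl halide.
  CH2I: halogen on an sp³ carbon → alkyl halide.
In CH(COOH), the –OH sits on a carbonyl carbon, making it part of a carboxylic acid, not an alcohol.
The groups actually present are: alkyl halide, amide, carboxylic acid.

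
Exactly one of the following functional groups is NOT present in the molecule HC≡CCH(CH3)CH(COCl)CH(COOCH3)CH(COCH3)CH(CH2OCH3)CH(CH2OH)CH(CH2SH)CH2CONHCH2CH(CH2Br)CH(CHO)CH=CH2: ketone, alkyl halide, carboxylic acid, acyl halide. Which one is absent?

carboxylic acid

acyl halide: present (CH(COCl) — pendant –C(=O)X: carbonyl C bonded to C and halogen → acyl halide).
alkyl halide: present (CH(CH2Br) — pendant –CH2X: halogen on sp³ carbon → alkyl halide).
ketone: present (CH(COCH3) — pendant –COCH3: carbonyl C bonded to two carbons → ketone).
carboxylic acid: absent. In CH(COOCH3), the acyl oxygen is bonded to carbon (–O–C), not to H, so this is an ester. In CH2CONHCH2, the carbonyl is bonded to nitrogen, not to –OH; that is an amide.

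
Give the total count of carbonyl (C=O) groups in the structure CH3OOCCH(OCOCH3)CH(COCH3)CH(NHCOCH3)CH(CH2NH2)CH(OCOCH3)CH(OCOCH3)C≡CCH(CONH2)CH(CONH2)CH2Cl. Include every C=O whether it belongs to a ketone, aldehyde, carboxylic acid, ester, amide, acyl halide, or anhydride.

8

CH3OOC: ester, 1 C=O (running total 1).
CH(OCOCH3): ester, 1 C=O (running total 2).
CH(COCH3): ketone, 1 C=O (running total 3).
CH(NHCOCH3): amide, 1 C=O (running total 4).
CH(OCOCH3): ester, 1 C=O (running total 5).
CH(OCOCH3): ester, 1 C=O (running total 6).
CH(CONH2): amide, 1 C=O (running total 7).
CH(CONH2): amide, 1 C=O (running total 8).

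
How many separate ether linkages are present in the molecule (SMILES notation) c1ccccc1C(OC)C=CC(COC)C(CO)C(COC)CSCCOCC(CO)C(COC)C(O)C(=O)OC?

5

C6H5– phenyl ring → arene.
pendant –OCH3: C–O–C with sp³ C, no adjacent C=O → ether.
C=C double bond → alkene.
pendant –CH2OCH3: C–O–C linkage → ether.
pendant –CH2OH on an sp³ backbone C → alcohol.
pendant –CH2OCH3: C–O–C linkage → ether.
C–S–C linkage → sulfide (thioether).
C–O–C with sp³ carbons on both sides and no adjacent C=O → ether.
pendant –CH2OH on an sp³ backbone C → alcohol.
pendant –CH2OCH3: C–O–C linkage → ether.
–OH on an sp³ carbon → alcohol (secondary).
–C(=O)OCH3: carbonyl C bonded to C and to –OCH3 → ester (not ketone + ether).
Ether appears at: CH(OCH3), CH(CH2OCH3), CH(CH2OCH3), CH2OCH2, CH(CH2OCH3) → 5.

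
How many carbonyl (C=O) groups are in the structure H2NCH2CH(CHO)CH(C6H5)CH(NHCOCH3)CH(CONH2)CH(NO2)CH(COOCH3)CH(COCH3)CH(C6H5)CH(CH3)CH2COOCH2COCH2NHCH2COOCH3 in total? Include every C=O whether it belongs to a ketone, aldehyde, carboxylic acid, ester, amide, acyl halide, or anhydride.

8

CH(CHO): aldehyde, 1 C=O (running total 1).
CH(NHCOCH3): amide, 1 C=O (running total 2).
CH(CONH2): amide, 1 C=O (running total 3).
CH(COOCH3): ester, 1 C=O (running total 4).
CH(COCH3): ketone, 1 C=O (running total 5).
CH2COOCH2: ester, 1 C=O (running total 6).
CO: ketone, 1 C=O (running total 7).
COOCH3: ester, 1 C=O (running total 8).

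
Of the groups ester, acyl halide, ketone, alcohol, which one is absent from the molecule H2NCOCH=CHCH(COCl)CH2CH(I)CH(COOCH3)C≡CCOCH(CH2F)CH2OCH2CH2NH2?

ester: present (CH(COOCH3) — pendant –COOCH3: carbonyl C bonded to C and –OCH3 → ester).
ketone: present (CO — –C(=O)– with carbon on both sides → ketone).
acyl halide: present (CH(COCl) — pendant –C(=O)X: carbonyl C bonded to C and halogen → acyl halide).
alcohol: no segment matches this pattern.

alcohol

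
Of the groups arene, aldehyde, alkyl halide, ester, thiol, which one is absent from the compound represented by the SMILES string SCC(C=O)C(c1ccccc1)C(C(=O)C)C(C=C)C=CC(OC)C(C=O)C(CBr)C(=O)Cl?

arene: present (CH(C6H5) — pendant –C6H5: benzene ring → arene).
alkyl halide: present (CH(CH2Br) — pendant –CH2X: halogen on sp³ carbon → alkyl halide).
thiol: present (HSCH2 — –SH on an sp³ carbon → thiol).
aldehyde: present (CH(CHO) — pendant –CHO: carbonyl C bonded to C and H → aldehyde).
ester: no segment matches this pattern.

ester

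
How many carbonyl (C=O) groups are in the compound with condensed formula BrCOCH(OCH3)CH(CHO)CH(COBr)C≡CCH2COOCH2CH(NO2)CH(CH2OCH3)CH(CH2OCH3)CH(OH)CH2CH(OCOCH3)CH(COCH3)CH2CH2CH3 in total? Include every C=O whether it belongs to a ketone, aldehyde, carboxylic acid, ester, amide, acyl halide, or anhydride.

6

BrCO: acyl halide, 1 C=O (running total 1).
CH(CHO): aldehyde, 1 C=O (running total 2).
CH(COBr): acyl halide, 1 C=O (running total 3).
CH2COOCH2: ester, 1 C=O (running total 4).
CH(OCOCH3): ester, 1 C=O (running total 5).
CH(COCH3): ketone, 1 C=O (running total 6).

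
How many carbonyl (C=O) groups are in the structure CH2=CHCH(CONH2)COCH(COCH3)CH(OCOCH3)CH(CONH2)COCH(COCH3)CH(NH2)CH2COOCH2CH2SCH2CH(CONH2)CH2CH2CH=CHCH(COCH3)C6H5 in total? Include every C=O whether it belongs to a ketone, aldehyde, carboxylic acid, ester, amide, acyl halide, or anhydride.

10

CH(CONH2): amide, 1 C=O (running total 1).
CO: ketone, 1 C=O (running total 2).
CH(COCH3): ketone, 1 C=O (running total 3).
CH(OCOCH3): ester, 1 C=O (running total 4).
CH(CONH2): amide, 1 C=O (running total 5).
CO: ketone, 1 C=O (running total 6).
CH(COCH3): ketone, 1 C=O (running total 7).
CH2COOCH2: ester, 1 C=O (running total 8).
CH(CONH2): amide, 1 C=O (running total 9).
CH(COCH3): ketone, 1 C=O (running total 10).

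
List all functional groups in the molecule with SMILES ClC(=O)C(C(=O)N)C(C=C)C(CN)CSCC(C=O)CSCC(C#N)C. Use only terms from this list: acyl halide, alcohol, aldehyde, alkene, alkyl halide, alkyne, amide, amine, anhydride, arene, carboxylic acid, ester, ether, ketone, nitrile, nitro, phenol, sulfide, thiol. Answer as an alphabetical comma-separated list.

acyl halide, aldehyde, alkene, amide, amine, nitrile, sulfide

Reading the structure from left to right:
  ClCO: –C(=O)Cl: carbonyl C bonded to C and to a halogen → acyl halide (not alkyl halide).
  CH(CONH2): pendant –CONH2: carbonyl C bonded to C and N → amide.
  CH(CH=CH2): pendant –CH=CH2: C=C double bond → alkene.
  CH(CH2NH2): pendant –CH2NH2: N on sp³ C, no adjacent C=O → amine.
  CH2SCH2: C–S–C linkage → sulfide (thioether).
  CH(CHO): pendant –CHO: carbonyl C bonded to C and H → aldehyde.
  CH2SCH2: C–S–C linkage → sulfide (thioether).
  CH(CN): pendant –C≡N: nitrile.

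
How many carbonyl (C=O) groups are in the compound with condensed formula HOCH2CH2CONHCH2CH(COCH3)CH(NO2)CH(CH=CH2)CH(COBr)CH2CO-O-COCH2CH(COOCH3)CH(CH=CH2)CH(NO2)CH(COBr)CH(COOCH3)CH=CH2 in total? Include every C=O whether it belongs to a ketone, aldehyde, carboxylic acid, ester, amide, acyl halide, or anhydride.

8

CH2CONHCH2: amide, 1 C=O (running total 1).
CH(COCH3): ketone, 1 C=O (running total 2).
CH(COBr): acyl halide, 1 C=O (running total 3).
CH2CO-O-COCH2: anhydride, 2 C=O (running total 5).
CH(COOCH3): ester, 1 C=O (running total 6).
CH(COBr): acyl halide, 1 C=O (running total 7).
CH(COOCH3): ester, 1 C=O (running total 8).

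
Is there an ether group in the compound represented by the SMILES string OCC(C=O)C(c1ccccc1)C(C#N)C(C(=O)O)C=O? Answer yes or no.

HO– on an sp³ carbon → alcohol.
pendant –CHO: carbonyl C bonded to C and H → aldehyde.
pendant –C6H5: benzene ring → arene.
pendant –C≡N: nitrile.
pendant –COOH: carbonyl C bonded to C and –OH → carboxylic acid.
terminal –CHO: carbonyl C bonded to H and C → aldehyde.
The groups actually present are: alcohol, aldehyde, arene, carboxylic acid, nitrile.

no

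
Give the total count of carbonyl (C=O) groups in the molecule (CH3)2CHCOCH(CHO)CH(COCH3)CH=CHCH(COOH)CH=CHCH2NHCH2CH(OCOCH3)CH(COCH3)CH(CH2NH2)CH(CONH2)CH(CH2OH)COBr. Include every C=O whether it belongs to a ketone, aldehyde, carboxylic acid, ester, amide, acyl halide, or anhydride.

CO: ketone, 1 C=O (running total 1).
CH(CHO): aldehyde, 1 C=O (running total 2).
CH(COCH3): ketone, 1 C=O (running total 3).
CH(COOH): carboxylic acid, 1 C=O (running total 4).
CH(OCOCH3): ester, 1 C=O (running total 5).
CH(COCH3): ketone, 1 C=O (running total 6).
CH(CONH2): amide, 1 C=O (running total 7).
COBr: acyl halide, 1 C=O (running total 8).

8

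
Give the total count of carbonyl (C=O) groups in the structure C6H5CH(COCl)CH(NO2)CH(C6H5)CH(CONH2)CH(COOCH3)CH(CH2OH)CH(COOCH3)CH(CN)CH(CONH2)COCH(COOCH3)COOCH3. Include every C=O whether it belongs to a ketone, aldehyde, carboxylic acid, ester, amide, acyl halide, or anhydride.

CH(COCl): acyl halide, 1 C=O (running total 1).
CH(CONH2): amide, 1 C=O (running total 2).
CH(COOCH3): ester, 1 C=O (running total 3).
CH(COOCH3): ester, 1 C=O (running total 4).
CH(CONH2): amide, 1 C=O (running total 5).
CO: ketone, 1 C=O (running total 6).
CH(COOCH3): ester, 1 C=O (running total 7).
COOCH3: ester, 1 C=O (running total 8).

8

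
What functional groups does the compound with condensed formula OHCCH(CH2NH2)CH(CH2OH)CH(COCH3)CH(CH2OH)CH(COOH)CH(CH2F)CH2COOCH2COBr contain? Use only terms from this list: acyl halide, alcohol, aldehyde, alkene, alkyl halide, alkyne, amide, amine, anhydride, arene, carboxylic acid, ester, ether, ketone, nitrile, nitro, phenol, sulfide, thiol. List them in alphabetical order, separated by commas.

acyl halide, alcohol, aldehyde, alkyl halide, amine, carboxylic acid, ester, ketone

Reading the structure from left to right:
  OHC: terminal –CHO: carbonyl C bonded to H and C → aldehyde.
  CH(CH2NH2): pendant –CH2NH2: N on sp³ C, no adjacent C=O → amine.
  CH(CH2OH): pendant –CH2OH on an sp³ backbone C → alcohol.
  CH(COCH3): pendant –COCH3: carbonyl C bonded to two carbons → ketone.
  CH(CH2OH): pendant –CH2OH on an sp³ backbone C → alcohol.
  CH(COOH): pendant –COOH: carbonyl C bonded to C and –OH → carboxylic acid.
  CH(CH2F): pendant –CH2X: halogen on sp³ carbon → alkyl halide.
  CH2COOCH2: –C(=O)–O–C with C on the carbonyl side → ester.
  COBr: –C(=O)Br: carbonyl C bonded to C and to a halogen → acyl halide (not alkyl halide).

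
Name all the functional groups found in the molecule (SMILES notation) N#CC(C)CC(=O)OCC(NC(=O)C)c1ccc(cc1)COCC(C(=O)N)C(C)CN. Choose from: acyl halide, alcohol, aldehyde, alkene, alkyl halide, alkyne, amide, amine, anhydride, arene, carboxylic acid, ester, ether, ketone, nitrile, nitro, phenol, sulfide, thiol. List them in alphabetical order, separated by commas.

amide, amine, arene, ester, ether, nitrile

Reading the structure from left to right:
  N≡C: N≡C–: carbon triple-bonded to nitrogen → nitrile.
  CH2COOCH2: –C(=O)–O–C with C on the carbonyl side → ester.
  CH(NHCOCH3): pendant –NHC(=O)CH3: N bonded to a carbonyl → amide (not amine).
  C6H4: para-disubstituted benzene ring → arene.
  CH2OCH2: C–O–C with sp³ carbons on both sides and no adjacent C=O → ether.
  CH(CONH2): pendant –CONH2: carbonyl C bonded to C and N → amide.
  CH2NH2: –NH2 on an sp³ carbon with no adjacent C=O → amine.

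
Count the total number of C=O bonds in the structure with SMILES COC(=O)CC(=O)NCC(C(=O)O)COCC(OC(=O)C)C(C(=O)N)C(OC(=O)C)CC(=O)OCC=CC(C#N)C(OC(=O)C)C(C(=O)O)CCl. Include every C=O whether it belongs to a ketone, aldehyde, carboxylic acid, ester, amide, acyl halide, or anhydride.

CH3OOC: ester, 1 C=O (running total 1).
CH2CONHCH2: amide, 1 C=O (running total 2).
CH(COOH): carboxylic acid, 1 C=O (running total 3).
CH(OCOCH3): ester, 1 C=O (running total 4).
CH(CONH2): amide, 1 C=O (running total 5).
CH(OCOCH3): ester, 1 C=O (running total 6).
CH2COOCH2: ester, 1 C=O (running total 7).
CH(OCOCH3): ester, 1 C=O (running total 8).
CH(COOH): carboxylic acid, 1 C=O (running total 9).

9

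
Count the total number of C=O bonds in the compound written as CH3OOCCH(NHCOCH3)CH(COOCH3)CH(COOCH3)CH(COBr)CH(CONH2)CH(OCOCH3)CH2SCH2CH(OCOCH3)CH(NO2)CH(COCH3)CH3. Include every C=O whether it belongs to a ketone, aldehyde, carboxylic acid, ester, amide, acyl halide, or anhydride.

9

CH3OOC: ester, 1 C=O (running total 1).
CH(NHCOCH3): amide, 1 C=O (running total 2).
CH(COOCH3): ester, 1 C=O (running total 3).
CH(COOCH3): ester, 1 C=O (running total 4).
CH(COBr): acyl halide, 1 C=O (running total 5).
CH(CONH2): amide, 1 C=O (running total 6).
CH(OCOCH3): ester, 1 C=O (running total 7).
CH(OCOCH3): ester, 1 C=O (running total 8).
CH(COCH3): ketone, 1 C=O (running total 9).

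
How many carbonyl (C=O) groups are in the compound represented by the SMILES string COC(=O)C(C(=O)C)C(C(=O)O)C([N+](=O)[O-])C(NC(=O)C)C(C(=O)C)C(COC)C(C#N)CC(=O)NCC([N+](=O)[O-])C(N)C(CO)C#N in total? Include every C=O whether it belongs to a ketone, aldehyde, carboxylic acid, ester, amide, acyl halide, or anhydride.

6

CH3OOC: ester, 1 C=O (running total 1).
CH(COCH3): ketone, 1 C=O (running total 2).
CH(COOH): carboxylic acid, 1 C=O (running total 3).
CH(NHCOCH3): amide, 1 C=O (running total 4).
CH(COCH3): ketone, 1 C=O (running total 5).
CH2CONHCH2: amide, 1 C=O (running total 6).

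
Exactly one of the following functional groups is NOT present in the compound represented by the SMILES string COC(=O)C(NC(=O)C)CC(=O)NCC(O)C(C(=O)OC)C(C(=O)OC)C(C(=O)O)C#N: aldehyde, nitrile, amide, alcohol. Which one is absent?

aldehyde

amide: present (CH(NHCOCH3) — pendant –NHC(=O)CH3: N bonded to a carbonyl → amide (not amine)).
alcohol: present (CH(OH) — –OH on an sp³ carbon → alcohol (secondary)).
nitrile: present (CN — –C≡N: carbon triple-bonded to nitrogen → nitrile).
aldehyde: absent. In CH(COOH), the carbonyl carbon bears –OH, not –H, so it is a carboxylic acid.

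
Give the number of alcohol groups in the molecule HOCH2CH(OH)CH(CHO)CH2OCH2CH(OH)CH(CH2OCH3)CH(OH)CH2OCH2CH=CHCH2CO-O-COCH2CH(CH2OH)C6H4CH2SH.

Working along the chain:
  HOCH2: HO– on an sp³ carbon → alcohol.
  CH(OH): –OH on an sp³ carbon → alcohol (secondary).
  CH(CHO): pendant –CHO: carbonyl C bonded to C and H → aldehyde.
  CH2OCH2: C–O–C with sp³ carbons on both sides and no adjacent C=O → ether.
  CH(OH): –OH on an sp³ carbon → alcohol (secondary).
  CH(CH2OCH3): pendant –CH2OCH3: C–O–C linkage → ether.
  CH(OH): –OH on an sp³ carbon → alcohol (secondary).
  CH2OCH2: C–O–C with sp³ carbons on both sides and no adjacent C=O → ether.
  CH=CH: C=C double bond → alkene.
  CH2CO-O-COCH2: two acyl groups sharing one oxygen, –C(=O)–O–C(=O)– → anhydride.
  CH(CH2OH): pendant –CH2OH on an sp³ backbone C → alcohol.
  C6H4: para-disubstituted benzene ring → arene.
  CH2SH: –SH on an sp³ carbon → thiol.
Alcohol appears at: HOCH2, CH(OH), CH(OH), CH(OH), CH(CH2OH) → 5.

5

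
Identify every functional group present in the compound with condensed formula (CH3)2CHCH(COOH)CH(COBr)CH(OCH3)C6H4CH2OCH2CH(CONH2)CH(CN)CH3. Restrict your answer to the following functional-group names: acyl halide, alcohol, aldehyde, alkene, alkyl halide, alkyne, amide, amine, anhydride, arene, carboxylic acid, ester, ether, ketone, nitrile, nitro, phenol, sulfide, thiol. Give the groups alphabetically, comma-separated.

Taking each segment in turn:
  CH(COOH): pendant –COOH: carbonyl C bonded to C and –OH → carboxylic acid.
  CH(COBr): pendant –C(=O)X: carbonyl C bonded to C and halogen → acyl halide.
  CH(OCH3): pendant –OCH3: C–O–C with sp³ C, no adjacent C=O → ether.
  C6H4: para-disubstituted benzene ring → arene.
  CH2OCH2: C–O–C with sp³ carbons on both sides and no adjacent C=O → ether.
  CH(CONH2): pendant –CONH2: carbonyl C bonded to C and N → amide.
  CH(CN): pendant –C≡N: nitrile.

acyl halide, amide, arene, carboxylic acid, ether, nitrile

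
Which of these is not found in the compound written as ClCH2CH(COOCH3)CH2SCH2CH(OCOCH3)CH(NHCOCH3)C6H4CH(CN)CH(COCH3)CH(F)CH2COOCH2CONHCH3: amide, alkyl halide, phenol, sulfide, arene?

sulfide: present (CH2SCH2 — C–S–C linkage → sulfide (thioether)).
amide: present (CH(NHCOCH3) — pendant –NHC(=O)CH3: N bonded to a carbonyl → amide (not amine)).
alkyl halide: present (ClCH2 — halogen on an sp³ carbon → alkyl halide).
arene: present (C6H4 — para-disubstituted benzene ring → arene).
phenol: no segment matches this pattern.

phenol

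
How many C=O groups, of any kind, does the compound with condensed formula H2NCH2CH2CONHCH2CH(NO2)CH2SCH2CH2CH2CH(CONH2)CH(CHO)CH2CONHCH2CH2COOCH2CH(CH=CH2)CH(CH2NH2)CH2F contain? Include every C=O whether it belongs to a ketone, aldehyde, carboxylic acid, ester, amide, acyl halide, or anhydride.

5

CH2CONHCH2: amide, 1 C=O (running total 1).
CH(CONH2): amide, 1 C=O (running total 2).
CH(CHO): aldehyde, 1 C=O (running total 3).
CH2CONHCH2: amide, 1 C=O (running total 4).
CH2COOCH2: ester, 1 C=O (running total 5).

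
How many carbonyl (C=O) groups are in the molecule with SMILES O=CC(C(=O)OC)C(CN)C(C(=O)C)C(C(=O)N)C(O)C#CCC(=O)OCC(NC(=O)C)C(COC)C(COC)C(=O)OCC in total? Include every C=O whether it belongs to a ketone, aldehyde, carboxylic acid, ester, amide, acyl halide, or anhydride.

7

OHC: aldehyde, 1 C=O (running total 1).
CH(COOCH3): ester, 1 C=O (running total 2).
CH(COCH3): ketone, 1 C=O (running total 3).
CH(CONH2): amide, 1 C=O (running total 4).
CH2COOCH2: ester, 1 C=O (running total 5).
CH(NHCOCH3): amide, 1 C=O (running total 6).
COOCH2CH3: ester, 1 C=O (running total 7).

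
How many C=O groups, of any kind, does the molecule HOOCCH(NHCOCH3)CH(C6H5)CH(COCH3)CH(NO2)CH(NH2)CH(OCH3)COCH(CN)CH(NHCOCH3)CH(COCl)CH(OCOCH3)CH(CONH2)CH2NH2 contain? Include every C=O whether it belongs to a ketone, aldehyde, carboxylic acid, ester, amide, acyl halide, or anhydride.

HOOC: carboxylic acid, 1 C=O (running total 1).
CH(NHCOCH3): amide, 1 C=O (running total 2).
CH(COCH3): ketone, 1 C=O (running total 3).
CO: ketone, 1 C=O (running total 4).
CH(NHCOCH3): amide, 1 C=O (running total 5).
CH(COCl): acyl halide, 1 C=O (running total 6).
CH(OCOCH3): ester, 1 C=O (running total 7).
CH(CONH2): amide, 1 C=O (running total 8).

8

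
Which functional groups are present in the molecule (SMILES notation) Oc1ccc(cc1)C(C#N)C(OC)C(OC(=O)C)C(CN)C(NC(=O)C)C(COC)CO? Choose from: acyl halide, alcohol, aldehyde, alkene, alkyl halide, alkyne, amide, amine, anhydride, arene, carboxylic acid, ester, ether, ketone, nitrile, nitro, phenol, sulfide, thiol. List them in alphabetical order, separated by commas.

–OH attached directly to an aromatic ring → phenol (not alcohol); the ring itself is an arene.
pendant –C≡N: nitrile.
pendant –OCH3: C–O–C with sp³ C, no adjacent C=O → ether.
pendant –OC(=O)CH3: an acyloxy group → ester.
pendant –CH2NH2: N on sp³ C, no adjacent C=O → amine.
pendant –NHC(=O)CH3: N bonded to a carbonyl → amide (not amine).
pendant –CH2OCH3: C–O–C linkage → ether.
–OH on an sp³ carbon → alcohol.

alcohol, amide, amine, arene, ester, ether, nitrile, phenol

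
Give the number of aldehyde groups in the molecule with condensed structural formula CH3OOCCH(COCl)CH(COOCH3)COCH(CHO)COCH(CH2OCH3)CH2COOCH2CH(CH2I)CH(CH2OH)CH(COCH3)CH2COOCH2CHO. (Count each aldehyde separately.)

CH3O–C(=O)–: carbonyl C bonded to C and to –OCH3 → ester (not ketone + ether).
pendant –C(=O)X: carbonyl C bonded to C and halogen → acyl halide.
pendant –COOCH3: carbonyl C bonded to C and –OCH3 → ester.
–C(=O)– with carbon on both sides → ketone.
pendant –CHO: carbonyl C bonded to C and H → aldehyde.
–C(=O)– with carbon on both sides → ketone.
pendant –CH2OCH3: C–O–C linkage → ether.
–C(=O)–O–C with C on the carbonyl side → ester.
pendant –CH2X: halogen on sp³ carbon → alkyl halide.
pendant –CH2OH on an sp³ backbone C → alcohol.
pendant –COCH3: carbonyl C bonded to two carbons → ketone.
–C(=O)–O–C with C on the carbonyl side → ester.
terminal –CHO: carbonyl C bonded to H and C → aldehyde.
Aldehyde appears at: CH(CHO), CHO → 2.

2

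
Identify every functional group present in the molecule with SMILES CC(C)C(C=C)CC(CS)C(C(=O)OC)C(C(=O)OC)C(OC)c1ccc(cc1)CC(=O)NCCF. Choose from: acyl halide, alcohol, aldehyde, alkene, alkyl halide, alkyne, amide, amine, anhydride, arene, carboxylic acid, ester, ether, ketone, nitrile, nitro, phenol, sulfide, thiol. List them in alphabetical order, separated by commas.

pendant –CH=CH2: C=C double bond → alkene.
pendant –CH2SH → thiol.
pendant –COOCH3: carbonyl C bonded to C and –OCH3 → ester.
pendant –COOCH3: carbonyl C bonded to C and –OCH3 → ester.
pendant –OCH3: C–O–C with sp³ C, no adjacent C=O → ether.
para-disubstituted benzene ring → arene.
–C(=O)–N– linkage → amide (the N is not an amine).
halogen on an sp³ carbon → alkyl halide.

alkene, alkyl halide, amide, arene, ester, ether, thiol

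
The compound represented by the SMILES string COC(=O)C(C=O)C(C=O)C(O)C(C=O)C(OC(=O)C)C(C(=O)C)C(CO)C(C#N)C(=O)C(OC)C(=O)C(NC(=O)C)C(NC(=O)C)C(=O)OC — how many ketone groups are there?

Reading the structure from left to right:
  CH3OOC: CH3O–C(=O)–: carbonyl C bonded to C and to –OCH3 → ester (not ketone + ether).
  CH(CHO): pendant –CHO: carbonyl C bonded to C and H → aldehyde.
  CH(CHO): pendant –CHO: carbonyl C bonded to C and H → aldehyde.
  CH(OH): –OH on an sp³ carbon → alcohol (secondary).
  CH(CHO): pendant –CHO: carbonyl C bonded to C and H → aldehyde.
  CH(OCOCH3): pendant –OC(=O)CH3: an acyloxy group → ester.
  CH(COCH3): pendant –COCH3: carbonyl C bonded to two carbons → ketone.
  CH(CH2OH): pendant –CH2OH on an sp³ backbone C → alcohol.
  CH(CN): pendant –C≡N: nitrile.
  CO: –C(=O)– with carbon on both sides → ketone.
  CH(OCH3): pendant –OCH3: C–O–C with sp³ C, no adjacent C=O → ether.
  CO: –C(=O)– with carbon on both sides → ketone.
  CH(NHCOCH3): pendant –NHC(=O)CH3: N bonded to a carbonyl → amide (not amine).
  CH(NHCOCH3): pendant –NHC(=O)CH3: N bonded to a carbonyl → amide (not amine).
  COOCH3: –C(=O)OCH3: carbonyl C bonded to C and to –OCH3 → ester (not ketone + ether).
Ketone appears at: CH(COCH3), CO, CO → 3.

3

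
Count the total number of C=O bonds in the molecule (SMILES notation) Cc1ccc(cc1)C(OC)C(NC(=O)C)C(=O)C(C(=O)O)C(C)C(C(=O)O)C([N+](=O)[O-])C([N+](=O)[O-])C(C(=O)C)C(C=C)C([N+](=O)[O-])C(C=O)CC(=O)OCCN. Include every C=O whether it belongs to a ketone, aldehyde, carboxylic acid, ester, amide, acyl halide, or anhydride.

7

CH(NHCOCH3): amide, 1 C=O (running total 1).
CO: ketone, 1 C=O (running total 2).
CH(COOH): carboxylic acid, 1 C=O (running total 3).
CH(COOH): carboxylic acid, 1 C=O (running total 4).
CH(COCH3): ketone, 1 C=O (running total 5).
CH(CHO): aldehyde, 1 C=O (running total 6).
CH2COOCH2: ester, 1 C=O (running total 7).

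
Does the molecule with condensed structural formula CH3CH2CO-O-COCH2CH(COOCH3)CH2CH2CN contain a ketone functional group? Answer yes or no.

no

Taking each segment in turn:
  CH2CO-O-COCH2: two acyl groups sharing one oxygen, –C(=O)–O–C(=O)– → anhydride.
  CH(COOCH3): pendant –COOCH3: carbonyl C bonded to C and –OCH3 → ester.
  CN: –C≡N: carbon triple-bonded to nitrogen → nitrile.
In CH(COOCH3), the C=O is bonded to an –O–C group, which defines an ester, not a ketone. In CH2CO-O-COCH2, the two C=O groups share a bridging oxygen, which is an anhydride linkage, not a ketone.
The groups actually present are: anhydride, ester, nitrile.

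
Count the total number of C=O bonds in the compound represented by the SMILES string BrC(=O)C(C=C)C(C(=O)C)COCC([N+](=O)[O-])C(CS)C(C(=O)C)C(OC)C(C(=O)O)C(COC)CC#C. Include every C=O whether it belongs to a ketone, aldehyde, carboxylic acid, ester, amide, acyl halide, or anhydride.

BrCO: acyl halide, 1 C=O (running total 1).
CH(COCH3): ketone, 1 C=O (running total 2).
CH(COCH3): ketone, 1 C=O (running total 3).
CH(COOH): carboxylic acid, 1 C=O (running total 4).

4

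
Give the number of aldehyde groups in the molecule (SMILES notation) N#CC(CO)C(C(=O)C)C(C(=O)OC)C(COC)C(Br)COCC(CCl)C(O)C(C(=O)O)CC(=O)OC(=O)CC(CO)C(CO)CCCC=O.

Reading the structure from left to right:
  N≡C: N≡C–: carbon triple-bonded to nitrogen → nitrile.
  CH(CH2OH): pendant –CH2OH on an sp³ backbone C → alcohol.
  CH(COCH3): pendant –COCH3: carbonyl C bonded to two carbons → ketone.
  CH(COOCH3): pendant –COOCH3: carbonyl C bonded to C and –OCH3 → ester.
  CH(CH2OCH3): pendant –CH2OCH3: C–O–C linkage → ether.
  CH(Br): halogen on an sp³ carbon → alkyl halide.
  CH2OCH2: C–O–C with sp³ carbons on both sides and no adjacent C=O → ether.
  CH(CH2Cl): pendant –CH2X: halogen on sp³ carbon → alkyl halide.
  CH(OH): –OH on an sp³ carbon → alcohol (secondary).
  CH(COOH): pendant –COOH: carbonyl C bonded to C and –OH → carboxylic acid.
  CH2CO-O-COCH2: two acyl groups sharing one oxygen, –C(=O)–O–C(=O)– → anhydride.
  CH(CH2OH): pendant –CH2OH on an sp³ backbone C → alcohol.
  CH(CH2OH): pendant –CH2OH on an sp³ backbone C → alcohol.
  CHO: terminal –CHO: carbonyl C bonded to H and C → aldehyde.
Aldehyde appears at: CHO → 1.

1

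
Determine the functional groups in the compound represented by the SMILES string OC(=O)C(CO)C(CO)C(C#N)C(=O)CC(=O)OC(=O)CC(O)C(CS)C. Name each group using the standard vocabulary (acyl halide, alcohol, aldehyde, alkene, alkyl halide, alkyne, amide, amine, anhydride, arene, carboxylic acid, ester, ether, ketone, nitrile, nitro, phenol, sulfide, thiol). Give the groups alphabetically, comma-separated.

Working along the chain:
  HOOC: –COOH: carbonyl C bonded to –OH and C → carboxylic acid (the –OH is not a separate alcohol).
  CH(CH2OH): pendant –CH2OH on an sp³ backbone C → alcohol.
  CH(CH2OH): pendant –CH2OH on an sp³ backbone C → alcohol.
  CH(CN): pendant –C≡N: nitrile.
  CO: –C(=O)– with carbon on both sides → ketone.
  CH2CO-O-COCH2: two acyl groups sharing one oxygen, –C(=O)–O–C(=O)– → anhydride.
  CH(OH): –OH on an sp³ carbon → alcohol (secondary).
  CH(CH2SH): pendant –CH2SH → thiol.

alcohol, anhydride, carboxylic acid, ketone, nitrile, thiol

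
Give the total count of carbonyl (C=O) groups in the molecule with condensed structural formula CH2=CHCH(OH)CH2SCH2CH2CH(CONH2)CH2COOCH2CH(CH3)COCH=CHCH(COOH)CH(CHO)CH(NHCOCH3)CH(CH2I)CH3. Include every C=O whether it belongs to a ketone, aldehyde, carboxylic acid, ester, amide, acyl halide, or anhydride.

CH(CONH2): amide, 1 C=O (running total 1).
CH2COOCH2: ester, 1 C=O (running total 2).
CO: ketone, 1 C=O (running total 3).
CH(COOH): carboxylic acid, 1 C=O (running total 4).
CH(CHO): aldehyde, 1 C=O (running total 5).
CH(NHCOCH3): amide, 1 C=O (running total 6).

6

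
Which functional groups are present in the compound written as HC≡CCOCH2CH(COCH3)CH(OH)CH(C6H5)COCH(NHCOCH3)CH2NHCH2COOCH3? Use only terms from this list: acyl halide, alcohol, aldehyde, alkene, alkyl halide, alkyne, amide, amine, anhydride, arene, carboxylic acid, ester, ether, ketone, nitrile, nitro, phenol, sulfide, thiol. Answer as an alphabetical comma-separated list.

alcohol, alkyne, amide, amine, arene, ester, ketone

C≡C triple bond → alkyne.
–C(=O)– with carbon on both sides → ketone.
pendant –COCH3: carbonyl C bonded to two carbons → ketone.
–OH on an sp³ carbon → alcohol (secondary).
pendant –C6H5: benzene ring → arene.
–C(=O)– with carbon on both sides → ketone.
pendant –NHC(=O)CH3: N bonded to a carbonyl → amide (not amine).
C–N–C with sp³ carbons and no adjacent C=O → amine (secondary).
–C(=O)OCH3: carbonyl C bonded to C and to –OCH3 → ester (not ketone + ether).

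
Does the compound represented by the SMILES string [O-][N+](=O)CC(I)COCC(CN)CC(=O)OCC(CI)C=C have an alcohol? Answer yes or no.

no

–NO2 on carbon → nitro group.
halogen on an sp³ carbon → alkyl halide.
C–O–C with sp³ carbons on both sides and no adjacent C=O → ether.
pendant –CH2NH2: N on sp³ C, no adjacent C=O → amine.
–C(=O)–O–C with C on the carbonyl side → ester.
pendant –CH2X: halogen on sp³ carbon → alkyl halide.
C=C double bond → alkene.
The groups actually present are: alkene, alkyl halide, amine, ester, ether, nitro.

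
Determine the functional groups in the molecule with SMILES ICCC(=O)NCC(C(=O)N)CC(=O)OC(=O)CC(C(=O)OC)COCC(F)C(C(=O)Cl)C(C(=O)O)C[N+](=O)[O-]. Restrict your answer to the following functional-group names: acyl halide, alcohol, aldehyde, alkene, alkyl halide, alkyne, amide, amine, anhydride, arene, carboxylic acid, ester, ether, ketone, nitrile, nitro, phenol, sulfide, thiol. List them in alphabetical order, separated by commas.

acyl halide, alkyl halide, amide, anhydride, carboxylic acid, ester, ether, nitro

halogen on an sp³ carbon → alkyl halide.
–C(=O)–N– linkage → amide (the N is not an amine).
pendant –CONH2: carbonyl C bonded to C and N → amide.
two acyl groups sharing one oxygen, –C(=O)–O–C(=O)– → anhydride.
pendant –COOCH3: carbonyl C bonded to C and –OCH3 → ester.
C–O–C with sp³ carbons on both sides and no adjacent C=O → ether.
halogen on an sp³ carbon → alkyl halide.
pendant –C(=O)X: carbonyl C bonded to C and halogen → acyl halide.
pendant –COOH: carbonyl C bonded to C and –OH → carboxylic acid.
–NO2 on carbon → nitro group.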